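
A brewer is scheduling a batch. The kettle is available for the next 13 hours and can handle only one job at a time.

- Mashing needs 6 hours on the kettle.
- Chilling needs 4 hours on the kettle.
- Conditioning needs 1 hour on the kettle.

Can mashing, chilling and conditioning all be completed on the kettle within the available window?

Yes

Running back to back, the jobs need 6 + 4 + 1 = 11 hours on the kettle.
Since 11 ≤ 13, they fit within the window.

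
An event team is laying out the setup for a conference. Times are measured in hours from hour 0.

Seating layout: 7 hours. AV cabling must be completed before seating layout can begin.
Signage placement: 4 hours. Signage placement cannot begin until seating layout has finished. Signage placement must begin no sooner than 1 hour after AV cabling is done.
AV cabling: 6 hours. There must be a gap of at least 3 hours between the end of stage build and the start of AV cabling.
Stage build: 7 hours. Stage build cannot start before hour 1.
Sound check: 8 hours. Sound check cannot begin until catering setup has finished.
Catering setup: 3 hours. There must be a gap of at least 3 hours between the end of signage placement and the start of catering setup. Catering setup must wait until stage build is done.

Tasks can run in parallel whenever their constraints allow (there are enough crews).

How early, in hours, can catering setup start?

After its own release at hour 1, stage build can start at hour 1 and finishes at hour 8.
AV cabling waits on stage build (finishes hour 8, plus 3-hour gap → hour 11), so it starts at hour 11 and finishes at 11 + 6 = hour 17.
After AV cabling (finishes hour 17), seating layout can start at hour 17 and finishes at hour 24.
For signage placement: seating layout (finishes hour 24); AV cabling (finishes hour 17, plus 1-hour gap → hour 18). Taking the maximum gives a start of hour 24, and it finishes at 24 + 4 = hour 28.
Catering setup waits on signage placement (finishes hour 28, plus 3-hour gap → hour 31); stage build (finishes hour 8). The latest of these is hour 31, which is the earliest catering setup can start.

31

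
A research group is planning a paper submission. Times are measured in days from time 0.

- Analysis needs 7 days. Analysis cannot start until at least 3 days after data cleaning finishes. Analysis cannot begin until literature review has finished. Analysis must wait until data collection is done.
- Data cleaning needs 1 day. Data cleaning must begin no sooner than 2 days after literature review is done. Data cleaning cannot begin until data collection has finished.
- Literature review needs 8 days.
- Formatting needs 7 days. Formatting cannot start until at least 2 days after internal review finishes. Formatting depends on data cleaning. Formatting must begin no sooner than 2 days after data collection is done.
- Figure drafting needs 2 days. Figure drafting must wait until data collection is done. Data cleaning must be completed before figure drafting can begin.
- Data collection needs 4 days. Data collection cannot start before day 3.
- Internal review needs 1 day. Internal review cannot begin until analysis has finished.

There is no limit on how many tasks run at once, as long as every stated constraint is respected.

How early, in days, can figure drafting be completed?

Data collection cannot begin until its own release at day 3. It runs from day 3 to 3 + 4 = day 7.
Literature review can start immediately at day 0; it finishes at day 8.
Data cleaning has to wait for literature review (finishes day 8, plus 2-day gap → day 10); data collection (finishes day 7). The latest of these is day 10, so data cleaning runs day 10 to 10 + 1 = day 11.
For figure drafting: data collection (finishes day 7); data cleaning (finishes day 11). Taking the maximum gives a start of day 11, and it finishes at 11 + 2 = day 13.

13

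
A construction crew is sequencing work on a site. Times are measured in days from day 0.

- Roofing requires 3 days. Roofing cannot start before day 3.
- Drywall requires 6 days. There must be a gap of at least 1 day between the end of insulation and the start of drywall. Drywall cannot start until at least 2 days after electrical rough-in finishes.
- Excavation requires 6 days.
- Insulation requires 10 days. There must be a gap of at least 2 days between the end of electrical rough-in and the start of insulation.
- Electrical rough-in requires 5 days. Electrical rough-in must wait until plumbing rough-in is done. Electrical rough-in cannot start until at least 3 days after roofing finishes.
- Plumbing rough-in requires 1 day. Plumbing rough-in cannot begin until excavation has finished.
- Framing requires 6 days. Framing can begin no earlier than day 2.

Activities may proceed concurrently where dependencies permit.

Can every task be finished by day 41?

Yes

After its own release at day 3, roofing can start at day 3 and finishes at day 6.
Framing waits on its own release at day 2, so it starts at day 2 and finishes at 2 + 6 = day 8.
Excavation can start immediately at day 0; it finishes at day 6.
Plumbing rough-in cannot begin until excavation (finishes day 6). It runs from day 6 to 6 + 1 = day 7.
For electrical rough-in: plumbing rough-in (finishes day 7); roofing (finishes day 6, plus 3-day gap → day 9). Taking the maximum gives a start of day 9, and it finishes at 9 + 5 = day 14.
Insulation cannot begin until electrical rough-in (finishes day 14, plus 2-day gap → day 16). It runs from day 16 to 16 + 10 = day 26.
Drywall needs all of insulation (finishes day 26, plus 1-day gap → day 27); electrical rough-in (finishes day 14, plus 2-day gap → day 16). That puts its earliest start at day 27; it finishes at 27 + 6 = day 33.
Every task is finished by day 33, which is no later than the deadline of 41, so the schedule is feasible.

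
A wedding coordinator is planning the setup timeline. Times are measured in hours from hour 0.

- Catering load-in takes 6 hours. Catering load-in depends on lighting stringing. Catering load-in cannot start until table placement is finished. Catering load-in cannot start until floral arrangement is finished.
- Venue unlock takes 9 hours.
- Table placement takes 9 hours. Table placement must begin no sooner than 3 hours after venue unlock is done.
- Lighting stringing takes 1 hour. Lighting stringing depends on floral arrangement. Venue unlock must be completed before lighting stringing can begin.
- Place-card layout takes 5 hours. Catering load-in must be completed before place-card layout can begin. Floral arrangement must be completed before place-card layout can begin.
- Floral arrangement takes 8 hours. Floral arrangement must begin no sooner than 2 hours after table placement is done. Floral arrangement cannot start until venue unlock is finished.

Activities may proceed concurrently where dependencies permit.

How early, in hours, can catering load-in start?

32

Venue unlock can start immediately at hour 0; it finishes at hour 9.
Table placement cannot begin until venue unlock (finishes hour 9, plus 3-hour gap → hour 12). It runs from hour 12 to 12 + 9 = hour 21.
Floral arrangement cannot start until table placement (finishes hour 21, plus 2-hour gap → hour 23); venue unlock (finishes hour 9). The controlling bound is hour 23, so floral arrangement finishes at 23 + 8 = hour 31.
Lighting stringing cannot start until floral arrangement (finishes hour 31); venue unlock (finishes hour 9). The controlling bound is hour 31, so lighting stringing finishes at 31 + 1 = hour 32.
Catering load-in waits on lighting stringing (finishes hour 32); table placement (finishes hour 21); floral arrangement (finishes hour 31). The latest of these is hour 32, which is the earliest catering load-in can start.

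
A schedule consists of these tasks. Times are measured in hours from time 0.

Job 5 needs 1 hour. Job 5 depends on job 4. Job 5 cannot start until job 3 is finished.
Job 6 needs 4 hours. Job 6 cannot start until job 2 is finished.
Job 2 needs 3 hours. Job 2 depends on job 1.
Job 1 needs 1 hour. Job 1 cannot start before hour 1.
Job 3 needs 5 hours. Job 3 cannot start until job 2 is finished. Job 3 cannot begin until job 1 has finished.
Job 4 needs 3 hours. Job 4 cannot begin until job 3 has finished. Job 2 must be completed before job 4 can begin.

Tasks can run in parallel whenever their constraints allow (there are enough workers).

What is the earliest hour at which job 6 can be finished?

Job 1 cannot begin until its own release at hour 1. It runs from hour 1 to 1 + 1 = hour 2.
Job 2 waits on job 1 (finishes hour 2), so it starts at hour 2 and finishes at 2 + 3 = hour 5.
Job 6 waits on job 2 (finishes hour 5), so it starts at hour 5 and finishes at 5 + 4 = hour 9.

9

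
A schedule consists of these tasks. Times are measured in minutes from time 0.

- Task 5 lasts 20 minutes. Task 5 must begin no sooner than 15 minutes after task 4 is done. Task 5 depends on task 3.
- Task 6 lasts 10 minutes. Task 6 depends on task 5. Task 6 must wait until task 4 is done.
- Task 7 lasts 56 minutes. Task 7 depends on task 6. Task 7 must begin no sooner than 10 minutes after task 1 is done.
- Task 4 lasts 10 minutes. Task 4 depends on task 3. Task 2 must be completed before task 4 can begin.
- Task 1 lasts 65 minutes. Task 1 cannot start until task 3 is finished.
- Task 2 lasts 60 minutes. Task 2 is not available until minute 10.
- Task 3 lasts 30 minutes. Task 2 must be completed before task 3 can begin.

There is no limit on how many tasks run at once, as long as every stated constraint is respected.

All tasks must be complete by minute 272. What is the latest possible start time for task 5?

186

Task 7 has no dependents, so it just needs to finish by minute 272. Starting by 272 − 56 = minute 216 achieves that.
Task 6 must finish before task 7 (must start by minute 216). With a 10-minute duration, task 6 must start by 216 − 10 = minute 206.
Task 5 has to be done before task 6 (must start by minute 206). That means finishing by minute 206, i.e. starting by 206 − 20 = minute 186.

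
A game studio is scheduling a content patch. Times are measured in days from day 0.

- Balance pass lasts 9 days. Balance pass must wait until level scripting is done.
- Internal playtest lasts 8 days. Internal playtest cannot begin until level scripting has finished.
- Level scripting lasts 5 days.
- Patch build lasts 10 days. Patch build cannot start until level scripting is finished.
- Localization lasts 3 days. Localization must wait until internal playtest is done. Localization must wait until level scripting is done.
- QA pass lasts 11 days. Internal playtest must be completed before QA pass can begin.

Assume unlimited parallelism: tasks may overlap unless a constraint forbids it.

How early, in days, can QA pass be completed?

Level scripting has no prerequisites, so it starts at day 0 and finishes at day 5.
After level scripting (finishes day 5), internal playtest can start at day 5 and finishes at day 13.
After internal playtest (finishes day 13), QA pass can start at day 13 and finishes at day 24.

24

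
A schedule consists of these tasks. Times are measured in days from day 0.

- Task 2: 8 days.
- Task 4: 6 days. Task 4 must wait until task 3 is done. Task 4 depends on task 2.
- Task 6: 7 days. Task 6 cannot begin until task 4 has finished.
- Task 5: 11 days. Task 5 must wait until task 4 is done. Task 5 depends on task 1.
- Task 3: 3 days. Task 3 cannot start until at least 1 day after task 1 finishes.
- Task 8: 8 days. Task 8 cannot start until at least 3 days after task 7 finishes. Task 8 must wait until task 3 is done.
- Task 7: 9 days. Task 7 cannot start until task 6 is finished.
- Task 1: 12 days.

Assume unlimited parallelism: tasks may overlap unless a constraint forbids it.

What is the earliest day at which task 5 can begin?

Task 2 can start immediately at day 0; it finishes at day 8.
Nothing blocks task 1, so it runs from day 0 to day 12.
Task 3 waits on task 1 (finishes day 12, plus 1-day gap → day 13), so it starts at day 13 and finishes at 13 + 3 = day 16.
Task 4 needs all of task 3 (finishes day 16); task 2 (finishes day 8). That puts its earliest start at day 16; it finishes at 16 + 6 = day 22.
Task 5 waits on task 4 (finishes day 22); task 1 (finishes day 12). The latest of these is day 22, which is the earliest task 5 can start.

22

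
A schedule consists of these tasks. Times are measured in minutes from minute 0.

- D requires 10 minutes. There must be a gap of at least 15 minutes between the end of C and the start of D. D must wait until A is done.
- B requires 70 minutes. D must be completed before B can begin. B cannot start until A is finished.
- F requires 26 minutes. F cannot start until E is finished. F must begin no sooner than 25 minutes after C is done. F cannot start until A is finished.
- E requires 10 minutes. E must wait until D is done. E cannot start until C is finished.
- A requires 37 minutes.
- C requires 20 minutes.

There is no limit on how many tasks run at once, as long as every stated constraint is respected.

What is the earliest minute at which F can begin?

57

C can start immediately at minute 0; it finishes at minute 20.
Nothing blocks A, so it runs from minute 0 to minute 37.
D has to wait for C (finishes minute 20, plus 15-minute gap → minute 35); A (finishes minute 37). The latest of these is minute 37, so D runs minute 37 to 37 + 10 = minute 47.
For E: D (finishes minute 47); C (finishes minute 20). Taking the maximum gives a start of minute 47, and it finishes at 47 + 10 = minute 57.
F waits on E (finishes minute 57); C (finishes minute 20, plus 25-minute gap → minute 45); A (finishes minute 37). The latest of these is minute 57, which is the earliest F can start.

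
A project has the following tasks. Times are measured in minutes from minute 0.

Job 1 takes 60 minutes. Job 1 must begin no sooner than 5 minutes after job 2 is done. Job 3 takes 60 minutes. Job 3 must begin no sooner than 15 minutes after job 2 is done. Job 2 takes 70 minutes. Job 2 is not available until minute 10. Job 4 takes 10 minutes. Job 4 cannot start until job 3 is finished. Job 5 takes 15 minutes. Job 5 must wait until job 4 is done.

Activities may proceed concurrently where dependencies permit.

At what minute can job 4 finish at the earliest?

Job 2 waits on its own release at minute 10, so it starts at minute 10 and finishes at 10 + 70 = minute 80.
Job 3 cannot begin until job 2 (finishes minute 80, plus 15-minute gap → minute 95). It runs from minute 95 to 95 + 60 = minute 155.
Job 4 waits on job 3 (finishes minute 155), so it starts at minute 155 and finishes at 155 + 10 = minute 165.

165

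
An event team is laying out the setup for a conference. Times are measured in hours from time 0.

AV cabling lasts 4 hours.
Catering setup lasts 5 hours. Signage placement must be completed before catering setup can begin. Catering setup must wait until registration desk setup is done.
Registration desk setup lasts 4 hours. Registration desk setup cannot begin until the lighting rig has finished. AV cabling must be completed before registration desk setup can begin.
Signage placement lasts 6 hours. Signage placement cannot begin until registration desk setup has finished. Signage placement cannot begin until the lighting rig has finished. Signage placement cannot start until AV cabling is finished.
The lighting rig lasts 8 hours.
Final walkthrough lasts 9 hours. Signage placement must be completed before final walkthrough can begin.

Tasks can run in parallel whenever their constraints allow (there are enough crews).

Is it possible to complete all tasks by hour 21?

No

AV cabling can start immediately at hour 0; it finishes at hour 4.
The lighting rig can start immediately at hour 0; it finishes at hour 8.
For registration desk setup: the lighting rig (finishes hour 8); AV cabling (finishes hour 4). Taking the maximum gives a start of hour 8, and it finishes at 8 + 4 = hour 12.
Signage placement needs all of registration desk setup (finishes hour 12); the lighting rig (finishes hour 8); AV cabling (finishes hour 4). That puts its earliest start at hour 12; it finishes at 12 + 6 = hour 18.
Final walkthrough cannot begin until signage placement (finishes hour 18). It runs from hour 18 to 18 + 9 = hour 27.
For catering setup: signage placement (finishes hour 18); registration desk setup (finishes hour 12). Taking the maximum gives a start of hour 18, and it finishes at 18 + 5 = hour 23.
The earliest everything can be done is hour 27, which is after the deadline of 21, so it is not possible.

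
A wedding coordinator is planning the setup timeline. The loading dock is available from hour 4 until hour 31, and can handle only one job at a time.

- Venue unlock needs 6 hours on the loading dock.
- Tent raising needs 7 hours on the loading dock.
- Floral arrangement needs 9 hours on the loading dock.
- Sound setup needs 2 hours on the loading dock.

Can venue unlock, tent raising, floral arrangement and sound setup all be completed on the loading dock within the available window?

Yes

The loading dock window is 31 − 4 = 27 hours.
Running back to back, the jobs need 6 + 7 + 9 + 2 = 24 hours on the loading dock.
Since 24 ≤ 27, they fit within the window.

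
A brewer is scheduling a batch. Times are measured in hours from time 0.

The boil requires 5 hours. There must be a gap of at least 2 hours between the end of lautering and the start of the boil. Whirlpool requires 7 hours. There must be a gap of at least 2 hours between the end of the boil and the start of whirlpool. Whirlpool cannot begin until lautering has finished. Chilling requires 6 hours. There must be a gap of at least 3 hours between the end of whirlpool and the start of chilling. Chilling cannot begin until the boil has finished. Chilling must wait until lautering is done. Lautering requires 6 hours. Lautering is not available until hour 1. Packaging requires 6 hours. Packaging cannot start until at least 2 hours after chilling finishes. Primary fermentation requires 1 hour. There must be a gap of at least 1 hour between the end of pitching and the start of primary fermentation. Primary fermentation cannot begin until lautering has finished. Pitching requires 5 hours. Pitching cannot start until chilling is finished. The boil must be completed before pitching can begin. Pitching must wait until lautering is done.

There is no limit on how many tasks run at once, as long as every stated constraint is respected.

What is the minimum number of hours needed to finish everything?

40

After its own release at hour 1, lautering can start at hour 1 and finishes at hour 7.
The boil cannot begin until lautering (finishes hour 7, plus 2-hour gap → hour 9). It runs from hour 9 to 9 + 5 = hour 14.
Whirlpool cannot start until the boil (finishes hour 14, plus 2-hour gap → hour 16); lautering (finishes hour 7). The controlling bound is hour 16, so whirlpool finishes at 16 + 7 = hour 23.
Chilling needs all of whirlpool (finishes hour 23, plus 3-hour gap → hour 26); the boil (finishes hour 14); lautering (finishes hour 7). That puts its earliest start at hour 26; it finishes at 26 + 6 = hour 32.
Packaging waits on chilling (finishes hour 32, plus 2-hour gap → hour 34), so it starts at hour 34 and finishes at 34 + 6 = hour 40.
Pitching needs all of chilling (finishes hour 32); the boil (finishes hour 14); lautering (finishes hour 7). That puts its earliest start at hour 32; it finishes at 32 + 5 = hour 37.
Primary fermentation has to wait for pitching (finishes hour 37, plus 1-hour gap → hour 38); lautering (finishes hour 7). The latest of these is hour 38, so primary fermentation runs hour 38 to 38 + 1 = hour 39.
All tasks are finished once the last one completes. Finish times: Lautering at 7, The boil at 14, Whirlpool at 23, Chilling at 32, Pitching at 37, Primary fermentation at 39, Packaging at 40. The latest is hour 40.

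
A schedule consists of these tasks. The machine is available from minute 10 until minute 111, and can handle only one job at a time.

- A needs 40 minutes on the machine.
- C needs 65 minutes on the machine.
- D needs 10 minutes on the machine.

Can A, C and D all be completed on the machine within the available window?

The machine window is 111 − 10 = 101 minutes.
Running back to back, the jobs need 40 + 65 + 10 = 115 minutes on the machine.
Since 115 > 101, they cannot all fit.

No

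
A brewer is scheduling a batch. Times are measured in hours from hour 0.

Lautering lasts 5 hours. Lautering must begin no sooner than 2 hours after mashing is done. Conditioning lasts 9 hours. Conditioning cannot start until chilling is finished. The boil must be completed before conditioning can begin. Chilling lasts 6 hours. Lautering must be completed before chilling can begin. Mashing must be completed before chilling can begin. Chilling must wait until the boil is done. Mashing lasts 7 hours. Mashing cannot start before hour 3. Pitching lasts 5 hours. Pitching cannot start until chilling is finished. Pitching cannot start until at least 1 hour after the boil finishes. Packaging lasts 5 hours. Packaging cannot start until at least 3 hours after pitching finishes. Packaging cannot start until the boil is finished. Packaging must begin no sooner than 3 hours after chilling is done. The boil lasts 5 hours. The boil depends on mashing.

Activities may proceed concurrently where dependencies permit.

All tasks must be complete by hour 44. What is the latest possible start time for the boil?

Nothing follows packaging; the deadline of hour 44 is its only limit. It must start by 44 − 5 = hour 39.
Since packaging (must start by hour 39, minus 3-hour gap → hour 36) depends on it, pitching must finish by hour 36. Backing off its 5-hour duration gives a latest start of hour 31.
To finish by hour 44, conditioning (duration 9) must start no later than hour 35.
Chilling has several dependents: pitching (must start by hour 31); conditioning (must start by hour 35); packaging (must start by hour 39, minus 3-hour gap → hour 36). The earliest of those limits is hour 31, so chilling must start by 31 − 6 = hour 25.
The boil feeds chilling (must start by hour 25); pitching (must start by hour 31, minus 1-hour gap → hour 30); conditioning (must start by hour 35); packaging (must start by hour 39). Taking the minimum, the boil must finish by hour 25 and start by 25 − 5 = hour 20.

20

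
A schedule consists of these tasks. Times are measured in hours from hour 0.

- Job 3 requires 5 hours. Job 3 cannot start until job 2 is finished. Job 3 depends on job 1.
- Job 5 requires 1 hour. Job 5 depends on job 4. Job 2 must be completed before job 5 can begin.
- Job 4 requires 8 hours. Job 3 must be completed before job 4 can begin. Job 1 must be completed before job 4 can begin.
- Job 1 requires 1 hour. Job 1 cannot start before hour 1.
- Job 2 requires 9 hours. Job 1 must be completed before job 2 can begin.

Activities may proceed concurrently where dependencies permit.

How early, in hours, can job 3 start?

11

After its own release at hour 1, job 1 can start at hour 1 and finishes at hour 2.
After job 1 (finishes hour 2), job 2 can start at hour 2 and finishes at hour 11.
Job 3 waits on job 2 (finishes hour 11); job 1 (finishes hour 2). The latest of these is hour 11, which is the earliest job 3 can start.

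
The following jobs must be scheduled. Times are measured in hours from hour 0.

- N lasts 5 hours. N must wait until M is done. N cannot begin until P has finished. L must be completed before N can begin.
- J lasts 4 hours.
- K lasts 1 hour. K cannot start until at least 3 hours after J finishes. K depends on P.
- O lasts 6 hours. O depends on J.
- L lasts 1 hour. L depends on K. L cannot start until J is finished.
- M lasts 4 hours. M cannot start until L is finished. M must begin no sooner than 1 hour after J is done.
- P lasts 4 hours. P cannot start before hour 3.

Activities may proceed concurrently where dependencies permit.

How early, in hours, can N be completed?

18

P waits on its own release at hour 3, so it starts at hour 3 and finishes at 3 + 4 = hour 7.
J can start immediately at hour 0; it finishes at hour 4.
K has to wait for J (finishes hour 4, plus 3-hour gap → hour 7); P (finishes hour 7). The latest of these is hour 7, so K runs hour 7 to 7 + 1 = hour 8.
For L: K (finishes hour 8); J (finishes hour 4). Taking the maximum gives a start of hour 8, and it finishes at 8 + 1 = hour 9.
M has to wait for L (finishes hour 9); J (finishes hour 4, plus 1-hour gap → hour 5). The latest of these is hour 9, so M runs hour 9 to 9 + 4 = hour 13.
N cannot start until M (finishes hour 13); P (finishes hour 7); L (finishes hour 9). The controlling bound is hour 13, so N finishes at 13 + 5 = hour 18.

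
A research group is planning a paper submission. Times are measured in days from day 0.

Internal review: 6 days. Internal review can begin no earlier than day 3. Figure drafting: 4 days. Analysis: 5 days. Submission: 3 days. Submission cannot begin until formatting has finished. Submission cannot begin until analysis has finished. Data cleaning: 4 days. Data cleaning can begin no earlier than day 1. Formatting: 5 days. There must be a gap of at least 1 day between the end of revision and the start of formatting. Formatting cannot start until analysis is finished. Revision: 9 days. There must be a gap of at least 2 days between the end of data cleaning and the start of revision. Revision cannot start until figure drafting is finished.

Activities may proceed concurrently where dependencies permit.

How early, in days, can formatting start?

Figure drafting can start immediately at day 0; it finishes at day 4.
Analysis can start immediately at day 0; it finishes at day 5.
After its own release at day 1, data cleaning can start at day 1 and finishes at day 5.
For revision: data cleaning (finishes day 5, plus 2-day gap → day 7); figure drafting (finishes day 4). Taking the maximum gives a start of day 7, and it finishes at 7 + 9 = day 16.
Formatting waits on revision (finishes day 16, plus 1-day gap → day 17); analysis (finishes day 5). The latest of these is day 17, which is the earliest formatting can start.

17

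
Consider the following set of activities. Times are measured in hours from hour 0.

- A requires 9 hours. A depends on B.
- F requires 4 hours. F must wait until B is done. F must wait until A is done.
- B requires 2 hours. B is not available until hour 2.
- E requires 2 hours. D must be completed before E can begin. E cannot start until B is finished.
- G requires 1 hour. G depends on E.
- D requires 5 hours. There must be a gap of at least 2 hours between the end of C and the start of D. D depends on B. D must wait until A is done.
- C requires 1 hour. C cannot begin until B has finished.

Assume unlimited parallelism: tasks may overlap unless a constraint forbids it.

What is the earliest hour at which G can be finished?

21

B cannot begin until its own release at hour 2. It runs from hour 2 to 2 + 2 = hour 4.
C cannot begin until B (finishes hour 4). It runs from hour 4 to 4 + 1 = hour 5.
After B (finishes hour 4), A can start at hour 4 and finishes at hour 13.
D cannot start until C (finishes hour 5, plus 2-hour gap → hour 7); B (finishes hour 4); A (finishes hour 13). The controlling bound is hour 13, so D finishes at 13 + 5 = hour 18.
For E: D (finishes hour 18); B (finishes hour 4). Taking the maximum gives a start of hour 18, and it finishes at 18 + 2 = hour 20.
After E (finishes hour 20), G can start at hour 20 and finishes at hour 21.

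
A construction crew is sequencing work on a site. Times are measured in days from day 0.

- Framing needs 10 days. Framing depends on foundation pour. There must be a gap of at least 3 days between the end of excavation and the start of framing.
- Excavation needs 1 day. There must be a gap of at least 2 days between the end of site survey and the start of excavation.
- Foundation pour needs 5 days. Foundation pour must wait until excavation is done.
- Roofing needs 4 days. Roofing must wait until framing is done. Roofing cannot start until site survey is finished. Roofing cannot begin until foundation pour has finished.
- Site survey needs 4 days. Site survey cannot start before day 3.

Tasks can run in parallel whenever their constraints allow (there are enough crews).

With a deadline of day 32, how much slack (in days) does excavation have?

3

After its own release at day 3, site survey can start at day 3 and finishes at day 7.
Excavation cannot begin until site survey (finishes day 7, plus 2-day gap → day 9). It runs from day 9 to 9 + 1 = day 10.

Working backward from the deadline:
Roofing must finish by day 32; it takes 4 days, so it must start by 32 − 4 = day 28.
Since roofing (must start by day 28) depends on it, framing must finish by day 28. Backing off its 10-day duration gives a latest start of day 18.
Foundation pour must finish in time for framing (must start by day 18); roofing (must start by day 28). The tightest is day 18, so foundation pour must start by 18 − 5 = day 13.
Excavation must finish in time for foundation pour (must start by day 13); framing (must start by day 18, minus 3-day gap → day 15). The tightest is day 13, so excavation must start by 13 − 1 = day 12.
So excavation can start as early as day 9 and as late as day 12, giving 12 − 9 = 3 days of slack.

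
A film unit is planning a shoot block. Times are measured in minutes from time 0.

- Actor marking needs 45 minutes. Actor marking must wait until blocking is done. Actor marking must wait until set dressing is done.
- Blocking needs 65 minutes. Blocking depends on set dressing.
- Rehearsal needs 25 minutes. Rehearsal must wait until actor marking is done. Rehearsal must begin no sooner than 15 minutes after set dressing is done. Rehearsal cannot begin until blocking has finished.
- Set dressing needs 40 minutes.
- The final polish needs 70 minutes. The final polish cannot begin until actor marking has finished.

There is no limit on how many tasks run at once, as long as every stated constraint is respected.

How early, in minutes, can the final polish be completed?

220

Nothing blocks set dressing, so it runs from minute 0 to minute 40.
After set dressing (finishes minute 40), blocking can start at minute 40 and finishes at minute 105.
Actor marking cannot start until blocking (finishes minute 105); set dressing (finishes minute 40). The controlling bound is minute 105, so actor marking finishes at 105 + 45 = minute 150.
The final polish waits on actor marking (finishes minute 150), so it starts at minute 150 and finishes at 150 + 70 = minute 220.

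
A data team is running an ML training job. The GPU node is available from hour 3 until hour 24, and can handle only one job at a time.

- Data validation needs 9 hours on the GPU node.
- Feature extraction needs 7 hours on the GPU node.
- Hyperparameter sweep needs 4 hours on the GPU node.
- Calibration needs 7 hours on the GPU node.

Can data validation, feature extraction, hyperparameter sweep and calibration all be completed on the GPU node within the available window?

No

The GPU node window is 24 − 3 = 21 hours.
Running back to back, the jobs need 9 + 7 + 4 + 7 = 27 hours on the GPU node.
Since 27 > 21, they cannot all fit.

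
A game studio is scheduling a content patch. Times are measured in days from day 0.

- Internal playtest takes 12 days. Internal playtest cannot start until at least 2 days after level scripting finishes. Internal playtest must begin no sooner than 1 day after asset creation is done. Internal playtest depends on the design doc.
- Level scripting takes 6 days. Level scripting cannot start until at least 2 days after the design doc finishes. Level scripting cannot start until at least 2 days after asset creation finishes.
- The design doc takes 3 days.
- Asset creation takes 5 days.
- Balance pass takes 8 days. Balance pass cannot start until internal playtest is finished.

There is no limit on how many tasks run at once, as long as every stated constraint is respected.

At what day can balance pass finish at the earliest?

Asset creation can start immediately at day 0; it finishes at day 5.
The design doc has no prerequisites, so it starts at day 0 and finishes at day 3.
Level scripting cannot start until the design doc (finishes day 3, plus 2-day gap → day 5); asset creation (finishes day 5, plus 2-day gap → day 7). The controlling bound is day 7, so level scripting finishes at 7 + 6 = day 13.
Internal playtest cannot start until level scripting (finishes day 13, plus 2-day gap → day 15); asset creation (finishes day 5, plus 1-day gap → day 6); the design doc (finishes day 3). The controlling bound is day 15, so internal playtest finishes at 15 + 12 = day 27.
After internal playtest (finishes day 27), balance pass can start at day 27 and finishes at day 35.

35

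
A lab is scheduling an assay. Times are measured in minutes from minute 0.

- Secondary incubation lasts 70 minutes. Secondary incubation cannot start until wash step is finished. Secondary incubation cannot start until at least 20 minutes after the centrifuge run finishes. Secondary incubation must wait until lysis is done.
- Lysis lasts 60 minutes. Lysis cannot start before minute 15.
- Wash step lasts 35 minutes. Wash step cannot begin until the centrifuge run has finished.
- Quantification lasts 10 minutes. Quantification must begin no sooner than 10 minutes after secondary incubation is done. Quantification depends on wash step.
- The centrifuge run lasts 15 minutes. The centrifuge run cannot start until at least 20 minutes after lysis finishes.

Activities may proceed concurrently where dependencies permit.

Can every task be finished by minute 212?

No

Lysis cannot begin until its own release at minute 15. It runs from minute 15 to 15 + 60 = minute 75.
After lysis (finishes minute 75, plus 20-minute gap → minute 95), the centrifuge run can start at minute 95 and finishes at minute 110.
Wash step waits on the centrifuge run (finishes minute 110), so it starts at minute 110 and finishes at 110 + 35 = minute 145.
Secondary incubation needs all of wash step (finishes minute 145); the centrifuge run (finishes minute 110, plus 20-minute gap → minute 130); lysis (finishes minute 75). That puts its earliest start at minute 145; it finishes at 145 + 70 = minute 215.
Quantification needs all of secondary incubation (finishes minute 215, plus 10-minute gap → minute 225); wash step (finishes minute 145). That puts its earliest start at minute 225; it finishes at 225 + 10 = minute 235.
The earliest everything can be done is minute 235, which is after the deadline of 212, so it is not possible.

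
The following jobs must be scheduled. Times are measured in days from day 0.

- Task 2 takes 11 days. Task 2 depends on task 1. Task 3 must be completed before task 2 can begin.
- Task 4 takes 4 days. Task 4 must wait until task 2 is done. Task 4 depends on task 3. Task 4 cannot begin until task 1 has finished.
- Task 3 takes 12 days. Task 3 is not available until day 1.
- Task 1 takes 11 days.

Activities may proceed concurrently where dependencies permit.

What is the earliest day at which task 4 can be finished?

Task 3 cannot begin until its own release at day 1. It runs from day 1 to 1 + 12 = day 13.
Task 1 can start immediately at day 0; it finishes at day 11.
For task 2: task 1 (finishes day 11); task 3 (finishes day 13). Taking the maximum gives a start of day 13, and it finishes at 13 + 11 = day 24.
Task 4 needs all of task 2 (finishes day 24); task 3 (finishes day 13); task 1 (finishes day 11). That puts its earliest start at day 24; it finishes at 24 + 4 = day 28.

28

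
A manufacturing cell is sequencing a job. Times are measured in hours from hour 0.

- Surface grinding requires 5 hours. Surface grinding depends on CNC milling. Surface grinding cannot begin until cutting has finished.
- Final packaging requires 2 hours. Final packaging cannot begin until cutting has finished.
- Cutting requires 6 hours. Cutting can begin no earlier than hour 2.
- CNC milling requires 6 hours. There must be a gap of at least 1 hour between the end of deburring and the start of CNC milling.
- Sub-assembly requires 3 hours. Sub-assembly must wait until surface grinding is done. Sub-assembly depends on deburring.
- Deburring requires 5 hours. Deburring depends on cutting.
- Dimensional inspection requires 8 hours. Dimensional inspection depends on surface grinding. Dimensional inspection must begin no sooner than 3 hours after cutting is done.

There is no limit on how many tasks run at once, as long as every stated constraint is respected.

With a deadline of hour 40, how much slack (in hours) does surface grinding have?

7

After its own release at hour 2, cutting can start at hour 2 and finishes at hour 8.
Deburring cannot begin until cutting (finishes hour 8). It runs from hour 8 to 8 + 5 = hour 13.
After deburring (finishes hour 13, plus 1-hour gap → hour 14), CNC milling can start at hour 14 and finishes at hour 20.
Surface grinding cannot start until CNC milling (finishes hour 20); cutting (finishes hour 8). The controlling bound is hour 20, so surface grinding finishes at 20 + 5 = hour 25.

Working backward from the deadline:
Nothing follows dimensional inspection; the deadline of hour 40 is its only limit. It must start by 40 − 8 = hour 32.
To finish by hour 40, sub-assembly (duration 3) must start no later than hour 37.
Surface grinding feeds dimensional inspection (must start by hour 32); sub-assembly (must start by hour 37). Taking the minimum, surface grinding must finish by hour 32 and start by 32 − 5 = hour 27.
So surface grinding can start as early as hour 20 and as late as hour 27, giving 27 − 20 = 7 hours of slack.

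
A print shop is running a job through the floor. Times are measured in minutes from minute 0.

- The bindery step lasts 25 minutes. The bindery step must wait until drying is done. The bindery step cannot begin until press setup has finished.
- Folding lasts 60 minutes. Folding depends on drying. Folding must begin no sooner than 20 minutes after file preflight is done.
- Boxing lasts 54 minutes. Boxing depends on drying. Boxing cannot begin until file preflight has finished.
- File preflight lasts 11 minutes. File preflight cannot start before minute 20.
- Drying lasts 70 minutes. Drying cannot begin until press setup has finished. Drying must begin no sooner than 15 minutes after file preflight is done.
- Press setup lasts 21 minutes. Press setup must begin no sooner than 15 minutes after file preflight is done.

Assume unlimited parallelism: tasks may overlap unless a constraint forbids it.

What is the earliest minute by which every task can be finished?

File preflight waits on its own release at minute 20, so it starts at minute 20 and finishes at 20 + 11 = minute 31.
Press setup cannot begin until file preflight (finishes minute 31, plus 15-minute gap → minute 46). It runs from minute 46 to 46 + 21 = minute 67.
Drying has to wait for press setup (finishes minute 67); file preflight (finishes minute 31, plus 15-minute gap → minute 46). The latest of these is minute 67, so drying runs minute 67 to 67 + 70 = minute 137.
For boxing: drying (finishes minute 137); file preflight (finishes minute 31). Taking the maximum gives a start of minute 137, and it finishes at 137 + 54 = minute 191.
The bindery step has to wait for drying (finishes minute 137); press setup (finishes minute 67). The latest of these is minute 137, so the bindery step runs minute 137 to 137 + 25 = minute 162.
Folding cannot start until drying (finishes minute 137); file preflight (finishes minute 31, plus 20-minute gap → minute 51). The controlling bound is minute 137, so folding finishes at 137 + 60 = minute 197.
All tasks are finished once the last one completes. Finish times: File preflight at 31, Press setup at 67, Drying at 137, Folding at 197, The bindery step at 162, Boxing at 191. The latest is minute 197.

197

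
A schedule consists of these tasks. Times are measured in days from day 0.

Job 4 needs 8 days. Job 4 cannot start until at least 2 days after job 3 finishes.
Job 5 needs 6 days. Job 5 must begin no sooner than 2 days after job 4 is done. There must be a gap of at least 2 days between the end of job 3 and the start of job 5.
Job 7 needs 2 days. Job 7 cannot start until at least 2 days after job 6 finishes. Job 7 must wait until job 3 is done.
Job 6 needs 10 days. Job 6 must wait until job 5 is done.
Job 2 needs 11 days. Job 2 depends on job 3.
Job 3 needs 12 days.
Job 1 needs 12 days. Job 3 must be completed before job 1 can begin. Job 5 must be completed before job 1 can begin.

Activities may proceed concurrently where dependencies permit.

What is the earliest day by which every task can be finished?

Job 3 can start immediately at day 0; it finishes at day 12.
After job 3 (finishes day 12, plus 2-day gap → day 14), job 4 can start at day 14 and finishes at day 22.
For job 5: job 4 (finishes day 22, plus 2-day gap → day 24); job 3 (finishes day 12, plus 2-day gap → day 14). Taking the maximum gives a start of day 24, and it finishes at 24 + 6 = day 30.
Job 6 waits on job 5 (finishes day 30), so it starts at day 30 and finishes at 30 + 10 = day 40.
Job 7 has to wait for job 6 (finishes day 40, plus 2-day gap → day 42); job 3 (finishes day 12). The latest of these is day 42, so job 7 runs day 42 to 42 + 2 = day 44.
Job 1 cannot start until job 3 (finishes day 12); job 5 (finishes day 30). The controlling bound is day 30, so job 1 finishes at 30 + 12 = day 42.
Job 2 waits on job 3 (finishes day 12), so it starts at day 12 and finishes at 12 + 11 = day 23.
All tasks are finished once the last one completes. Finish times: Job 1 at 42, Job 2 at 23, Job 3 at 12, Job 4 at 22, Job 5 at 30, Job 6 at 40, Job 7 at 44. The latest is day 44.

44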